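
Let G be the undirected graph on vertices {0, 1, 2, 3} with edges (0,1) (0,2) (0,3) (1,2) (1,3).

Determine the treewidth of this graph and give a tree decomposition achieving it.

Treewidth 2.
One such decomposition:
Bags: B1 = {0, 1, 3}  B2 = {0, 1, 2}
Tree: B1–B2

Each bag holds 3 vertices, so the decomposition has width 2, which upper-bounds the treewidth. On the other hand G contains the 3-clique {0, 1, 2}. A clique must lie in a single bag of any decomposition, so no decomposition can have width below 2. Therefore the treewidth is 2.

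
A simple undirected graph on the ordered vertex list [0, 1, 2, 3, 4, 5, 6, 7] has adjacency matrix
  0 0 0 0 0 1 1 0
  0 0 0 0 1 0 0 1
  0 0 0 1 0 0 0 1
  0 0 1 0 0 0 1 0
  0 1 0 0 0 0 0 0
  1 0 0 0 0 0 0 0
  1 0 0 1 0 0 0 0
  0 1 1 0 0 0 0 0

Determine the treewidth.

1

A width-1 tree decomposition is:
Bags: B1 = {1, 4}  B2 = {1, 7}  B3 = {2, 7}  B4 = {2, 3}  B5 = {3, 6}  B6 = {0, 6}  B7 = {0, 5}
Tree: B1–B2, B2–B3, B3–B4, B4–B5, B5–B6, B6–B7
Each bag holds 2 vertices, so the decomposition has width 1, which upper-bounds the treewidth. Any graph with an edge has treewidth ≥ 1, and G has the edge 4–1. Combining the bounds, tw(G) = 1.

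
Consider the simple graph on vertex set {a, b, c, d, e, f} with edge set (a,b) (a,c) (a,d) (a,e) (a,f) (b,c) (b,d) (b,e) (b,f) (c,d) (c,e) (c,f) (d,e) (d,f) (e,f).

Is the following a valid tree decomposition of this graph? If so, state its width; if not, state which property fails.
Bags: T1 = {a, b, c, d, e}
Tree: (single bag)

No — vertex f appears in no bag.

A tree decomposition must satisfy three properties: every vertex lies in some bag; for every edge, both endpoints lie together in some bag; and for every vertex, the bags containing it form a connected subtree. Here vertex f appears in no bag, so the decomposition is invalid.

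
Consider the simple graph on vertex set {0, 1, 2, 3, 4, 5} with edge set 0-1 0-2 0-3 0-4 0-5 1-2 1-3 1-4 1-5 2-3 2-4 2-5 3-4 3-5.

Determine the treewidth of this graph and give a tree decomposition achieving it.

Every bag has size at most 5, so the width is 5 − 1 = 4 and tw(G) ≤ 4. On the other hand G contains the 5-clique {0, 1, 2, 3, 4}. A clique must lie in a single bag of any decomposition, so no decomposition can have width below 4. Hence tw(G) = 4 exactly.

Treewidth 4.
One such decomposition:
Bags: B1 = {0, 1, 2, 3, 5}  B2 = {0, 1, 2, 3, 4}
Tree: B1–B2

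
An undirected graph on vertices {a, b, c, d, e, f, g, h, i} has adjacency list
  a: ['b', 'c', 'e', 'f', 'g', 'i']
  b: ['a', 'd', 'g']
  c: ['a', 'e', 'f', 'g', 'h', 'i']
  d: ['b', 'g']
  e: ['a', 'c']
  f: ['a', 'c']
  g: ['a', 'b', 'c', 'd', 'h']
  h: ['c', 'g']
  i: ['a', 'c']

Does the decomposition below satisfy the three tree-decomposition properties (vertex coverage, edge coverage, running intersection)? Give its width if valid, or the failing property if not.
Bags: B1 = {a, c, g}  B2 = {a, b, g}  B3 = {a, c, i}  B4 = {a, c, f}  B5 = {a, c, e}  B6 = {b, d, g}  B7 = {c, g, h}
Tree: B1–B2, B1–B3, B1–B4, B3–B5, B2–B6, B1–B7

Vertex coverage: the bags together contain {a, b, c, d, e, f, g, h, i}, the full vertex set. Edge coverage: each edge of G has both endpoints in at least one bag. Running intersection: for every vertex, the bags containing it form a connected subtree. All three properties hold, so this is a valid tree decomposition of width max|bag| − 1 = 2, and hence tw(G) ≤ 2.

Yes; width 2.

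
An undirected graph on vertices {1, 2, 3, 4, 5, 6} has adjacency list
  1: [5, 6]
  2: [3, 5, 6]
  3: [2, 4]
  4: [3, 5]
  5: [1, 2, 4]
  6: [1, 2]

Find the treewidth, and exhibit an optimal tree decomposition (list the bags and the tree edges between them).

The largest bag has 3 vertices, giving width 2; this decomposition certifies tw(G) ≤ 2. Since 3–4–5–2–3 is a cycle in G, G is not acyclic. Forests are exactly the graphs of treewidth ≤ 1, so tw(G) ≥ 2. Therefore the treewidth is 2.

Treewidth 2.
One such decomposition:
Bags: B1 = {2, 3, 4}  B2 = {2, 4, 5}  B3 = {2, 5, 6}  B4 = {1, 5, 6}
Tree: B1–B2, B2–B3, B3–B4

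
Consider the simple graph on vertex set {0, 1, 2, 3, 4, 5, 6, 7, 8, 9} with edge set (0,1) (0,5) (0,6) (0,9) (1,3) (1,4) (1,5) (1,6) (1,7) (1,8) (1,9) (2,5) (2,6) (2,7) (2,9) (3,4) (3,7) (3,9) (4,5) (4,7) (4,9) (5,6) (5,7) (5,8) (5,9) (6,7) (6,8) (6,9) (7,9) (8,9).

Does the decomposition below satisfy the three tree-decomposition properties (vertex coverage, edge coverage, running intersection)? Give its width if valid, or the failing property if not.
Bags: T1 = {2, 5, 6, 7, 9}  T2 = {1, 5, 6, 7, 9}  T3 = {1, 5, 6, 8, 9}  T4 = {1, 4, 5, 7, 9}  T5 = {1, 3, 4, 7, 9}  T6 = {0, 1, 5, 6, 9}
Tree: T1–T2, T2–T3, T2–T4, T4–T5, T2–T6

Yes; width 4.

Every vertex of G appears in some bag (union = {0, 1, 2, 3, 4, 5, 6, 7, 8, 9}); every edge is covered by a bag; and for each vertex v the set of bags containing v is connected in the bag tree. The decomposition is therefore valid. The largest bag has 5 vertices, so the width is 4.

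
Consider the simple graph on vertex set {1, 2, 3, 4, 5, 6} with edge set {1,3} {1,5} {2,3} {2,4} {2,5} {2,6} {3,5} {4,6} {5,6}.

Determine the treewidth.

A width-2 tree decomposition is:
Bags: B1 = {2, 3, 5}  B2 = {2, 5, 6}  B3 = {2, 4, 6}  B4 = {1, 3, 5}
Tree: B1–B2, B2–B3, B1–B4
Each bag holds 3 vertices, so the decomposition has width 2, which upper-bounds the treewidth. For the lower bound, the 3 vertices {1, 3, 5} are pairwise adjacent, and any tree decomposition puts a clique entirely inside one bag — forcing width ≥ 2. Hence tw(G) = 2 exactly.

2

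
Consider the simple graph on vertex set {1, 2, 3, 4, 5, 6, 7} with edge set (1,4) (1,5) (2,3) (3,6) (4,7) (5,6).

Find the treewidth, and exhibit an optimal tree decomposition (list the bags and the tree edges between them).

Every bag has size at most 2, so the width is 2 − 1 = 1 and tw(G) ≤ 1. G has an edge, so its treewidth is at least 1. Therefore the treewidth is 1.

Treewidth 1.
Bags: B1 = {4, 7}  B2 = {1, 4}  B3 = {1, 5}  B4 = {5, 6}  B5 = {3, 6}  B6 = {2, 3}
Tree: B1–B2, B2–B3, B3–B4, B4–B5, B5–B6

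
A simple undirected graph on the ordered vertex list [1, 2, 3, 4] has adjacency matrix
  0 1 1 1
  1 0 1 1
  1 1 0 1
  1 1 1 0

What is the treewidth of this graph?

3

A width-3 tree decomposition is:
Bags: B1 = {1, 2, 3, 4}
Tree: (single bag)
A single bag containing all 4 vertices is trivially a valid decomposition of width 3. For the lower bound, the 4 vertices {1, 2, 3, 4} are pairwise adjacent, and any tree decomposition puts a clique entirely inside one bag — forcing width ≥ 3. Hence tw(G) = 3 exactly.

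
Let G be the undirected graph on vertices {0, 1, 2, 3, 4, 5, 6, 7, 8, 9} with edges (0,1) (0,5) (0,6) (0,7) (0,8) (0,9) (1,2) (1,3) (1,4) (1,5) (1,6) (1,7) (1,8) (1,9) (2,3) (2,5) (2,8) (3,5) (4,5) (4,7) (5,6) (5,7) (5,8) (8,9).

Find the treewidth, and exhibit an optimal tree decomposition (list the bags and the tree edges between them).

Treewidth 3.
One optimal decomposition is:
Bags: B1 = {1, 2, 5, 8}  B2 = {0, 1, 5, 8}  B3 = {0, 1, 5, 7}  B4 = {1, 4, 5, 7}  B5 = {1, 2, 3, 5}  B6 = {0, 1, 8, 9}  B7 = {0, 1, 5, 6}
Tree: B1–B2, B2–B3, B3–B4, B1–B5, B2–B6, B3–B7

The largest bag has 4 vertices, giving width 3; this decomposition certifies tw(G) ≤ 3. On the other hand G contains the 4-clique {0, 1, 8, 9}. A clique must lie in a single bag of any decomposition, so no decomposition can have width below 3. Hence tw(G) = 3 exactly.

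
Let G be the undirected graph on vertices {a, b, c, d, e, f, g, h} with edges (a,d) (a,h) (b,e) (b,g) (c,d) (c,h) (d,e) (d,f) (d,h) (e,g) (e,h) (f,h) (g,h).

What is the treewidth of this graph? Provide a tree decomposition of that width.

Treewidth 2.
One optimal decomposition is:
Bags: B1 = {c, d, h}  B2 = {d, e, h}  B3 = {d, f, h}  B4 = {e, g, h}  B5 = {b, e, g}  B6 = {a, d, h}
Tree: B1–B2, B2–B3, B2–B4, B4–B5, B1–B6

Each bag holds 3 vertices, so the decomposition has width 2, which upper-bounds the treewidth. Conversely, {d, e, h} is a clique of size 3, and the vertices of any clique must share a bag in every tree decomposition; so some bag has ≥ 3 vertices and tw(G) ≥ 2. Therefore the treewidth is 2.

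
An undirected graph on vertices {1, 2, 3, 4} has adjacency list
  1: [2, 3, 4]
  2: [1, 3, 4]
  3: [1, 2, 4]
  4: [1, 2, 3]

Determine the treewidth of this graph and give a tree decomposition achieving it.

Treewidth 3.
One optimal decomposition is:
Bags: B1 = {1, 2, 3, 4}
Tree: (single bag)

With just one bag of size 4, the width is 4 − 1 = 3, so tw(G) ≤ 3. For the lower bound, the 4 vertices {1, 2, 3, 4} are pairwise adjacent, and any tree decomposition puts a clique entirely inside one bag — forcing width ≥ 3. Combining the bounds, tw(G) = 3.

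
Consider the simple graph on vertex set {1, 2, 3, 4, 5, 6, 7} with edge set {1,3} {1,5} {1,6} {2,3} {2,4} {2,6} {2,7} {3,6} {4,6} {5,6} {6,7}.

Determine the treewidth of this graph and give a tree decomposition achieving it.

Treewidth 2.
Bags: B1 = {1, 3, 6}  B2 = {2, 3, 6}  B3 = {2, 6, 7}  B4 = {1, 5, 6}  B5 = {2, 4, 6}
Tree: B1–B2, B2–B3, B1–B4, B2–B5

Each bag holds 3 vertices, so the decomposition has width 2, which upper-bounds the treewidth. On the other hand G contains the 3-clique {1, 3, 6}. A clique must lie in a single bag of any decomposition, so no decomposition can have width below 2. Hence tw(G) = 2 exactly.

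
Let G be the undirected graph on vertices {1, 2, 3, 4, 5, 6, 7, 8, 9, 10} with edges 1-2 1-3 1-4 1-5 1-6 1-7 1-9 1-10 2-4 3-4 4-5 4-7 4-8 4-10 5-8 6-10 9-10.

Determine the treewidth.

2

A width-2 tree decomposition is:
Bags: B1 = {1, 4, 10}  B2 = {1, 6, 10}  B3 = {1, 4, 5}  B4 = {1, 2, 4}  B5 = {1, 9, 10}  B6 = {1, 3, 4}  B7 = {1, 4, 7}  B8 = {4, 5, 8}
Tree: B1–B2, B1–B3, B1–B4, B2–B5, B4–B6, B6–B7, B3–B8
The largest bag has 3 vertices, giving width 2; this decomposition certifies tw(G) ≤ 2. On the other hand G contains the 3-clique {4, 5, 8}. A clique must lie in a single bag of any decomposition, so no decomposition can have width below 2. Hence tw(G) = 2 exactly.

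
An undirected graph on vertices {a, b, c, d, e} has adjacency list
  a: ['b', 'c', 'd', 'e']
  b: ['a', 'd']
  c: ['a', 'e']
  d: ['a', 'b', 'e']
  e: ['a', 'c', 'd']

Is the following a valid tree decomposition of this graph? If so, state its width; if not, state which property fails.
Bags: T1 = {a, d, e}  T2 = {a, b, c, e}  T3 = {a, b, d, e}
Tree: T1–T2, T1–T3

No — bags containing vertex b are not connected in the tree.

A tree decomposition must satisfy three properties: every vertex lies in some bag; for every edge, both endpoints lie together in some bag; and for every vertex, the bags containing it form a connected subtree. Here bags containing vertex b are not connected in the tree, so the decomposition is invalid.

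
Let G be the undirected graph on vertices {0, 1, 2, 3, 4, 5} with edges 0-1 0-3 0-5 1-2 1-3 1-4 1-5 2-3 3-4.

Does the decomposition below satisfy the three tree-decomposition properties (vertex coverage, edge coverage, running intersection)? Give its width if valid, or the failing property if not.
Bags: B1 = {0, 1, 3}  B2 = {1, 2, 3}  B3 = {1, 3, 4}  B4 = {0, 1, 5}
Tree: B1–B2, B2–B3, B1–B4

Yes; width 2.

Every vertex of G appears in some bag (union = {0, 1, 2, 3, 4, 5}); every edge is covered by a bag; and for each vertex v the set of bags containing v is connected in the bag tree. The decomposition is therefore valid. The largest bag has 3 vertices, so the width is 2.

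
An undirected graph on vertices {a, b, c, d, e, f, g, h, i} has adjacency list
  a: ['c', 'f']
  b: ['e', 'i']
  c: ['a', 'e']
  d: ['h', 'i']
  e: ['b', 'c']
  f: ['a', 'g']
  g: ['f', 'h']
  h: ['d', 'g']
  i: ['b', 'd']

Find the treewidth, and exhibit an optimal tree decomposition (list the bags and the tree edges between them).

The largest bag has 3 vertices, giving width 2; this decomposition certifies tw(G) ≤ 2. The edges a–f–g–h–d–i–b–e–c–a form a cycle, so G is not a tree and its treewidth is at least 2. Hence tw(G) = 2 exactly.

Treewidth 2.
One such decomposition:
Bags: B1 = {a, f, g}  B2 = {a, g, h}  B3 = {a, d, h}  B4 = {a, d, i}  B5 = {a, b, i}  B6 = {a, b, e}  B7 = {a, c, e}
Tree: B1–B2, B2–B3, B3–B4, B4–B5, B5–B6, B6–B7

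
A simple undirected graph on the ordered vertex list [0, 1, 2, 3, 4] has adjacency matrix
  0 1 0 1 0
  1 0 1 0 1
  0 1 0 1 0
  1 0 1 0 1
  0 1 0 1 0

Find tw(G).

A width-2 tree decomposition is:
Bags: B1 = {0, 1, 3}  B2 = {1, 2, 3}  B3 = {1, 3, 4}
Tree: B1–B2, B2–B3
Each bag holds 3 vertices, so the decomposition has width 2, which upper-bounds the treewidth. The edges 1–0–3–2–1 form a cycle, so G is not a tree and its treewidth is at least 2. Combining the bounds, tw(G) = 2.

2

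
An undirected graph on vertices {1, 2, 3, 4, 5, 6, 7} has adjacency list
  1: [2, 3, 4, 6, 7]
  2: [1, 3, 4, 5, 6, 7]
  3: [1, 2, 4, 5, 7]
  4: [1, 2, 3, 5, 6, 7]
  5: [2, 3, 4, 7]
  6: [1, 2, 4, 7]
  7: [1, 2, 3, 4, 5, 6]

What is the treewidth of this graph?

A width-4 tree decomposition is:
Bags: B1 = {1, 2, 3, 4, 7}  B2 = {1, 2, 4, 6, 7}  B3 = {2, 3, 4, 5, 7}
Tree: B1–B2, B1–B3
Every bag has size at most 5, so the width is 5 − 1 = 4 and tw(G) ≤ 4. On the other hand G contains the 5-clique {1, 2, 3, 4, 7}. A clique must lie in a single bag of any decomposition, so no decomposition can have width below 4. Therefore the treewidth is 4.

4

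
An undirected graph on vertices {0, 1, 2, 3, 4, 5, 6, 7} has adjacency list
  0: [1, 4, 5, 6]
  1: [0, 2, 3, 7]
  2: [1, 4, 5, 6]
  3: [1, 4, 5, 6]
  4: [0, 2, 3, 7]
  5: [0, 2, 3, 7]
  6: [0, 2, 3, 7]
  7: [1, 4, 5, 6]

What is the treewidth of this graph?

4

A width-4 tree decomposition is:
Bags: B1 = {0, 1, 2, 3, 7}  B2 = {0, 2, 3, 4, 7}  B3 = {0, 2, 3, 6, 7}  B4 = {0, 2, 3, 5, 7}
Tree: B1–B2, B2–B3, B3–B4
Every bag has size at most 5, so the width is 5 − 1 = 4 and tw(G) ≤ 4. For the lower bound: the 5 vertex sets {0,1}, {2,4}, {6,7}, {3}, {5} are disjoint, each induces a connected subgraph, and every pair is joined by at least one edge of G. Contracting each set to a single vertex therefore yields K_{5} as a minor, and since treewidth is minor-monotone, tw(G) ≥ tw(K_{5}) = 4. Combining the bounds, tw(G) = 4.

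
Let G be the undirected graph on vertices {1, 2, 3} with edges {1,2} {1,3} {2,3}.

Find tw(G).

A width-2 tree decomposition is:
Bags: B1 = {1, 2, 3}
Tree: (single bag)
A single bag containing all 3 vertices is trivially a valid decomposition of width 2. On the other hand G contains the 3-clique {1, 2, 3}. A clique must lie in a single bag of any decomposition, so no decomposition can have width below 2. Combining the bounds, tw(G) = 2.

2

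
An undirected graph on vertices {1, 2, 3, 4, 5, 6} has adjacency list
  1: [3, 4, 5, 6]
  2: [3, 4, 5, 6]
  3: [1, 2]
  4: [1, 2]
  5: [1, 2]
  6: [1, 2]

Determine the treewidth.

A width-2 tree decomposition is:
Bags: B1 = {1, 2, 3}  B2 = {1, 2, 4}  B3 = {1, 2, 5}  B4 = {1, 2, 6}
Tree: B1–B2, B2–B3, B3–B4
The largest bag has 3 vertices, giving width 2; this decomposition certifies tw(G) ≤ 2. The edges 3–1–4–2–3 form a cycle, so G is not a tree and its treewidth is at least 2. Combining the bounds, tw(G) = 2.

2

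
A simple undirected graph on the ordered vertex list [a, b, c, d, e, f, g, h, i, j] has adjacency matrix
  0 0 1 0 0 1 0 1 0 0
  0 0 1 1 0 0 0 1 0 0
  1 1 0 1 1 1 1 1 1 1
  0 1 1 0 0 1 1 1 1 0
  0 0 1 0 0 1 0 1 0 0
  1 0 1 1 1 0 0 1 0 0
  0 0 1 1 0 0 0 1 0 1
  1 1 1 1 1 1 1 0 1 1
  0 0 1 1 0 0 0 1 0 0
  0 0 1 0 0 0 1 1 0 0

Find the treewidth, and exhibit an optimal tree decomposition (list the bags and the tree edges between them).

Every bag has size at most 4, so the width is 4 − 1 = 3 and tw(G) ≤ 3. On the other hand G contains the 4-clique {c, d, g, h}. A clique must lie in a single bag of any decomposition, so no decomposition can have width below 3. Therefore the treewidth is 3.

Treewidth 3.
One optimal decomposition is:
Bags: B1 = {a, c, f, h}  B2 = {c, d, f, h}  B3 = {c, d, h, i}  B4 = {c, d, g, h}  B5 = {c, g, h, j}  B6 = {c, e, f, h}  B7 = {b, c, d, h}
Tree: B1–B2, B2–B3, B3–B4, B4–B5, B2–B6, B3–B7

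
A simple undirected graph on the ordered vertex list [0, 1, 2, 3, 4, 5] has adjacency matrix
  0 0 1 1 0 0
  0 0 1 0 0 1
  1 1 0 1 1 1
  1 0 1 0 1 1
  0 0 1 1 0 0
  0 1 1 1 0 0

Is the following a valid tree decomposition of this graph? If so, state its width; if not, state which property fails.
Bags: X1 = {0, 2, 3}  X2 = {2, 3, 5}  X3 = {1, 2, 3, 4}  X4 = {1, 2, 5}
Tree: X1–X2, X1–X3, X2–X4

A tree decomposition must satisfy three properties: every vertex lies in some bag; for every edge, both endpoints lie together in some bag; and for every vertex, the bags containing it form a connected subtree. Here bags containing vertex 1 are not connected in the tree, so the decomposition is invalid.

No — bags containing vertex 1 are not connected in the tree.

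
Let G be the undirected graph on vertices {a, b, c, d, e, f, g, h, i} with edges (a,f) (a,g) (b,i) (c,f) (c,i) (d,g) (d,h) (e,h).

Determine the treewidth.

A width-1 tree decomposition is:
Bags: B1 = {b, i}  B2 = {c, i}  B3 = {c, f}  B4 = {a, f}  B5 = {a, g}  B6 = {d, g}  B7 = {d, h}  B8 = {e, h}
Tree: B1–B2, B2–B3, B3–B4, B4–B5, B5–B6, B6–B7, B7–B8
Each bag holds 2 vertices, so the decomposition has width 1, which upper-bounds the treewidth. G has an edge, so its treewidth is at least 1. Hence tw(G) = 1 exactly.

1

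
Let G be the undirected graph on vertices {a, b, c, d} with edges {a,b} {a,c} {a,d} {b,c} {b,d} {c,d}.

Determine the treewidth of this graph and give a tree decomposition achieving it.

Treewidth 3.
One optimal decomposition is:
Bags: B1 = {a, b, c, d}
Tree: (single bag)

With just one bag of size 4, the width is 4 − 1 = 3, so tw(G) ≤ 3. Conversely, {a, b, c, d} is a clique of size 4, and the vertices of any clique must share a bag in every tree decomposition; so some bag has ≥ 4 vertices and tw(G) ≥ 3. The upper and lower bounds meet at 3, so that is the treewidth.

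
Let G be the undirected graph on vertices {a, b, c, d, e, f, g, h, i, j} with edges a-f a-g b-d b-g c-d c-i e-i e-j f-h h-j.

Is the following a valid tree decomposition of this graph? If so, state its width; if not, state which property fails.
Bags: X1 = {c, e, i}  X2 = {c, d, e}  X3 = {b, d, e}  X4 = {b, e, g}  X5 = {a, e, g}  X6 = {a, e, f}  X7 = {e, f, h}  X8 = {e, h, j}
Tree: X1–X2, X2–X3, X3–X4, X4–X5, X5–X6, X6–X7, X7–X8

Checking the three conditions: (i) the bags cover all of {a, b, c, d, e, f, g, h, i, j}; (ii) for each edge, some bag contains both endpoints; (iii) the bags containing any fixed vertex form a subtree. All hold, so the decomposition is valid with width 3 − 1 = 2.

Yes; width 2.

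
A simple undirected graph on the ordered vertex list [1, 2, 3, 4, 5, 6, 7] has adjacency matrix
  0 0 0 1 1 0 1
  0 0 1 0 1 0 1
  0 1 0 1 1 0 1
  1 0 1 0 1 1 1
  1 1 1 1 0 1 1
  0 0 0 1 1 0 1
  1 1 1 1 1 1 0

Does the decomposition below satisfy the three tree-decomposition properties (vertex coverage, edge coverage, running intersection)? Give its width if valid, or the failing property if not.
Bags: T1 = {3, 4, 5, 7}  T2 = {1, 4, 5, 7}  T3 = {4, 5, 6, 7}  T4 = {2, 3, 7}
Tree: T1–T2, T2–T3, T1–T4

A tree decomposition must satisfy three properties: every vertex lies in some bag; for every edge, both endpoints lie together in some bag; and for every vertex, the bags containing it form a connected subtree. Here edge (5,2) lies in no bag, so the decomposition is invalid.

No — edge (5,2) lies in no bag.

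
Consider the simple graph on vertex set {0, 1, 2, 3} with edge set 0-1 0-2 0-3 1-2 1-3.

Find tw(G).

2

A width-2 tree decomposition is:
Bags: B1 = {0, 1, 2}  B2 = {0, 1, 3}
Tree: B1–B2
Every bag has size at most 3, so the width is 3 − 1 = 2 and tw(G) ≤ 2. For the lower bound, the 3 vertices {0, 1, 2} are pairwise adjacent, and any tree decomposition puts a clique entirely inside one bag — forcing width ≥ 2. Therefore the treewidth is 2.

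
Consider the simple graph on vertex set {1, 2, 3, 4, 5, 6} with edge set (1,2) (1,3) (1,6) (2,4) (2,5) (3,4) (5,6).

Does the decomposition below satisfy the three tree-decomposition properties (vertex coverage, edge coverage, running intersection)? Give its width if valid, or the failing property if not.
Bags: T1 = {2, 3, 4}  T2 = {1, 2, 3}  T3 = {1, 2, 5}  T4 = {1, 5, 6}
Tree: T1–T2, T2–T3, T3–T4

Vertex coverage: the bags together contain {1, 2, 3, 4, 5, 6}, the full vertex set. Edge coverage: each edge of G has both endpoints in at least one bag. Running intersection: for every vertex, the bags containing it form a connected subtree. All three properties hold, so this is a valid tree decomposition of width max|bag| − 1 = 2, and hence tw(G) ≤ 2.

Yes; width 2.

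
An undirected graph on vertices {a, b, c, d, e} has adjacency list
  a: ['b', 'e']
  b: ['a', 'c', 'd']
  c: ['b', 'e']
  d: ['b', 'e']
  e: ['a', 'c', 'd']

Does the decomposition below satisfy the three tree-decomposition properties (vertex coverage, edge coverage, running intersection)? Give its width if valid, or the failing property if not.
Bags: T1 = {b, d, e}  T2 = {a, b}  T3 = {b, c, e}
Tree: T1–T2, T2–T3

A tree decomposition must satisfy three properties: every vertex lies in some bag; for every edge, both endpoints lie together in some bag; and for every vertex, the bags containing it form a connected subtree. Here edge (e,a) lies in no bag, so the decomposition is invalid.

No — edge (e,a) lies in no bag.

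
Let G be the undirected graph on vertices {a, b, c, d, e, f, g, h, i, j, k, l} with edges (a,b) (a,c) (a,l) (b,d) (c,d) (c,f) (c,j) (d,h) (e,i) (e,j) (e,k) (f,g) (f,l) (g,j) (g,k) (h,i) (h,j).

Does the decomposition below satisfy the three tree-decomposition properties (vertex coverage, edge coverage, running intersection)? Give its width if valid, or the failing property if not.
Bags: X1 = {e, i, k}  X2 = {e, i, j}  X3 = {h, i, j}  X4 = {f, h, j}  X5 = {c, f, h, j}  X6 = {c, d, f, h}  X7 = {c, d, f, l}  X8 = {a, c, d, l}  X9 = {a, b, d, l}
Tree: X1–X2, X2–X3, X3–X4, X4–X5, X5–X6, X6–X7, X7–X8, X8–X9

A tree decomposition must satisfy three properties: every vertex lies in some bag; for every edge, both endpoints lie together in some bag; and for every vertex, the bags containing it form a connected subtree. Here vertex g appears in no bag, so the decomposition is invalid.

No — vertex g appears in no bag.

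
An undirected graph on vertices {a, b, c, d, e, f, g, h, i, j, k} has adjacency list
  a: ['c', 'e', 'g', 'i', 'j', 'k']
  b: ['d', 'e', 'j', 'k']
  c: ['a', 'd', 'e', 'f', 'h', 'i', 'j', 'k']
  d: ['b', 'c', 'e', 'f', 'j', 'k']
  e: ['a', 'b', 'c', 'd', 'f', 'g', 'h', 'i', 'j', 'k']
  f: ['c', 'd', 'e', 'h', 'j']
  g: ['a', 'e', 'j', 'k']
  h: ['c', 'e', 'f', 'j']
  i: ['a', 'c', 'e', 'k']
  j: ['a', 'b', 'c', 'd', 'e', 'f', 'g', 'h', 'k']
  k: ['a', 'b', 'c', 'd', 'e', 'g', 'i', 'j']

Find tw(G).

A width-4 tree decomposition is:
Bags: B1 = {c, d, e, j, k}  B2 = {c, d, e, f, j}  B3 = {a, c, e, j, k}  B4 = {a, c, e, i, k}  B5 = {c, e, f, h, j}  B6 = {a, e, g, j, k}  B7 = {b, d, e, j, k}
Tree: B1–B2, B1–B3, B3–B4, B2–B5, B3–B6, B1–B7
Every bag has size at most 5, so the width is 5 − 1 = 4 and tw(G) ≤ 4. On the other hand G contains the 5-clique {c, e, f, h, j}. A clique must lie in a single bag of any decomposition, so no decomposition can have width below 4. The upper and lower bounds meet at 4, so that is the treewidth.

4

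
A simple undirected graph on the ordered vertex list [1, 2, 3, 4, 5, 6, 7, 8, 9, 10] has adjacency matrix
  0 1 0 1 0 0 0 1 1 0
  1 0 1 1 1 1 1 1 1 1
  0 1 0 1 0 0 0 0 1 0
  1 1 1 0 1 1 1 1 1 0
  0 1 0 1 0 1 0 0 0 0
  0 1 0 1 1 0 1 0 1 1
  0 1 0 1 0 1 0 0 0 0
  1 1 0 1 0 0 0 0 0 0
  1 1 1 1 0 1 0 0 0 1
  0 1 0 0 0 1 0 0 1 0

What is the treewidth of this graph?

A width-3 tree decomposition is:
Bags: B1 = {2, 4, 6, 9}  B2 = {2, 4, 5, 6}  B3 = {1, 2, 4, 9}  B4 = {2, 4, 6, 7}  B5 = {1, 2, 4, 8}  B6 = {2, 6, 9, 10}  B7 = {2, 3, 4, 9}
Tree: B1–B2, B1–B3, B2–B4, B3–B5, B1–B6, B3–B7
Each bag holds 4 vertices, so the decomposition has width 3, which upper-bounds the treewidth. Conversely, {2, 6, 9, 10} is a clique of size 4, and the vertices of any clique must share a bag in every tree decomposition; so some bag has ≥ 4 vertices and tw(G) ≥ 3. The upper and lower bounds meet at 3, so that is the treewidth.

3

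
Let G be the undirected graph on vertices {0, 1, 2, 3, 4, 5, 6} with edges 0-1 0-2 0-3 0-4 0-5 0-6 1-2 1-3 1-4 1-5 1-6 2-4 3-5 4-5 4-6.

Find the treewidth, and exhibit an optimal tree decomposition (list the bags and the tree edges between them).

Every bag has size at most 4, so the width is 4 − 1 = 3 and tw(G) ≤ 3. On the other hand G contains the 4-clique {0, 1, 3, 5}. A clique must lie in a single bag of any decomposition, so no decomposition can have width below 3. Hence tw(G) = 3 exactly.

Treewidth 3.
One such decomposition:
Bags: B1 = {0, 1, 4, 5}  B2 = {0, 1, 2, 4}  B3 = {0, 1, 3, 5}  B4 = {0, 1, 4, 6}
Tree: B1–B2, B1–B3, B2–B4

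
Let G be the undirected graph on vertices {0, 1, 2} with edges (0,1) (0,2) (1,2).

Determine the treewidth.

2

A width-2 tree decomposition is:
Bags: B1 = {0, 1, 2}
Tree: (single bag)
A single bag containing all 3 vertices is trivially a valid decomposition of width 2. Conversely, {0, 1, 2} is a clique of size 3, and the vertices of any clique must share a bag in every tree decomposition; so some bag has ≥ 3 vertices and tw(G) ≥ 2. The upper and lower bounds meet at 2, so that is the treewidth.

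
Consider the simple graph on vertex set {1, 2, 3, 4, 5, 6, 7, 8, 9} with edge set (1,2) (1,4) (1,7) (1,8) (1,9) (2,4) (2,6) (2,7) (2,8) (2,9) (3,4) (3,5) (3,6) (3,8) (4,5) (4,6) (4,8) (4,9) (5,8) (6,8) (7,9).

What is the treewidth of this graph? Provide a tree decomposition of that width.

The largest bag has 4 vertices, giving width 3; this decomposition certifies tw(G) ≤ 3. For the lower bound, the 4 vertices {1, 2, 4, 8} are pairwise adjacent, and any tree decomposition puts a clique entirely inside one bag — forcing width ≥ 3. The upper and lower bounds meet at 3, so that is the treewidth.

Treewidth 3.
One such decomposition:
Bags: B1 = {2, 4, 6, 8}  B2 = {3, 4, 6, 8}  B3 = {1, 2, 4, 8}  B4 = {3, 4, 5, 8}  B5 = {1, 2, 4, 9}  B6 = {1, 2, 7, 9}
Tree: B1–B2, B1–B3, B2–B4, B3–B5, B5–B6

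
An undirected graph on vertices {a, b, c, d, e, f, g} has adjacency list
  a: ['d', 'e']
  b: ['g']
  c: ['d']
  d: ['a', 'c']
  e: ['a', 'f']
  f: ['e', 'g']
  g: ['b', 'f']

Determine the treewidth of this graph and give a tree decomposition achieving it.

The largest bag has 2 vertices, giving width 1; this decomposition certifies tw(G) ≤ 1. Since G has at least one edge (e.g. c–d), it is not an edgeless graph, so tw(G) ≥ 1. Hence tw(G) = 1 exactly.

Treewidth 1.
One optimal decomposition is:
Bags: B1 = {c, d}  B2 = {a, d}  B3 = {a, e}  B4 = {e, f}  B5 = {f, g}  B6 = {b, g}
Tree: B1–B2, B2–B3, B3–B4, B4–B5, B5–B6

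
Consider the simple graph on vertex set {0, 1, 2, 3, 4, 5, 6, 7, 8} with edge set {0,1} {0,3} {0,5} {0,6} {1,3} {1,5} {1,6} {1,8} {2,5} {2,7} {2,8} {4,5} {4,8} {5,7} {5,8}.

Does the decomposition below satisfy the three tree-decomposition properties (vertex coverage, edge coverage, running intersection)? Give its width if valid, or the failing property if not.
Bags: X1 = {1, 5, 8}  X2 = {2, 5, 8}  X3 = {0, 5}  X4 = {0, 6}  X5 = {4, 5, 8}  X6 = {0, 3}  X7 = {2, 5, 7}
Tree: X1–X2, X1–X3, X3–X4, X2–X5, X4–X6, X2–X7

A tree decomposition must satisfy three properties: every vertex lies in some bag; for every edge, both endpoints lie together in some bag; and for every vertex, the bags containing it form a connected subtree. Here edge (1,0) lies in no bag, so the decomposition is invalid.

No — edge (1,0) lies in no bag.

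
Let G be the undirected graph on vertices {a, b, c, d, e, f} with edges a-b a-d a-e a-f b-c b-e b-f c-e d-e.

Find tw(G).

2

A width-2 tree decomposition is:
Bags: B1 = {a, b, e}  B2 = {a, b, f}  B3 = {b, c, e}  B4 = {a, d, e}
Tree: B1–B2, B1–B3, B1–B4
Each bag holds 3 vertices, so the decomposition has width 2, which upper-bounds the treewidth. Conversely, {b, c, e} is a clique of size 3, and the vertices of any clique must share a bag in every tree decomposition; so some bag has ≥ 3 vertices and tw(G) ≥ 2. Therefore the treewidth is 2.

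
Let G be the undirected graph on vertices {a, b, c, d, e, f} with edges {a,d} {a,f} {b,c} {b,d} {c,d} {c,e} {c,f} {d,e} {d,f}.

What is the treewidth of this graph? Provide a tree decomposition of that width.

Every bag has size at most 3, so the width is 3 − 1 = 2 and tw(G) ≤ 2. Conversely, {c, d, e} is a clique of size 3, and the vertices of any clique must share a bag in every tree decomposition; so some bag has ≥ 3 vertices and tw(G) ≥ 2. The upper and lower bounds meet at 2, so that is the treewidth.

Treewidth 2.
One optimal decomposition is:
Bags: B1 = {a, d, f}  B2 = {c, d, f}  B3 = {b, c, d}  B4 = {c, d, e}
Tree: B1–B2, B2–B3, B3–B4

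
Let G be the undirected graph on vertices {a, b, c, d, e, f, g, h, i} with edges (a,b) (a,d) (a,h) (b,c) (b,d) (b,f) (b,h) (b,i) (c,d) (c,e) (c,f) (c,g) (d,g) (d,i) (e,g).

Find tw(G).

A width-2 tree decomposition is:
Bags: B1 = {b, c, d}  B2 = {c, d, g}  B3 = {b, d, i}  B4 = {a, b, d}  B5 = {c, e, g}  B6 = {b, c, f}  B7 = {a, b, h}
Tree: B1–B2, B1–B3, B3–B4, B2–B5, B1–B6, B4–B7
The largest bag has 3 vertices, giving width 2; this decomposition certifies tw(G) ≤ 2. For the lower bound, the 3 vertices {c, d, g} are pairwise adjacent, and any tree decomposition puts a clique entirely inside one bag — forcing width ≥ 2. Hence tw(G) = 2 exactly.

2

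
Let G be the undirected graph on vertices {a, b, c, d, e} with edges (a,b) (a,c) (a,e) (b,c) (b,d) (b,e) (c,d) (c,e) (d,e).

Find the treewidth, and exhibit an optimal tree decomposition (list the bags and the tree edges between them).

Treewidth 3.
One such decomposition:
Bags: B1 = {a, b, c, e}  B2 = {b, c, d, e}
Tree: B1–B2

The largest bag has 4 vertices, giving width 3; this decomposition certifies tw(G) ≤ 3. On the other hand G contains the 4-clique {b, c, d, e}. A clique must lie in a single bag of any decomposition, so no decomposition can have width below 3. The upper and lower bounds meet at 3, so that is the treewidth.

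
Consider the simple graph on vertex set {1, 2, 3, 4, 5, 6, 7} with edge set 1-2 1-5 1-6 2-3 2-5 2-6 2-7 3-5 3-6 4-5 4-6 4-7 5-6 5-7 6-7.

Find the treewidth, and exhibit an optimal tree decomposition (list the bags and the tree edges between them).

Treewidth 3.
Bags: B1 = {2, 5, 6, 7}  B2 = {2, 3, 5, 6}  B3 = {4, 5, 6, 7}  B4 = {1, 2, 5, 6}
Tree: B1–B2, B1–B3, B1–B4

The largest bag has 4 vertices, giving width 3; this decomposition certifies tw(G) ≤ 3. Conversely, {1, 2, 5, 6} is a clique of size 4, and the vertices of any clique must share a bag in every tree decomposition; so some bag has ≥ 4 vertices and tw(G) ≥ 3. The upper and lower bounds meet at 3, so that is the treewidth.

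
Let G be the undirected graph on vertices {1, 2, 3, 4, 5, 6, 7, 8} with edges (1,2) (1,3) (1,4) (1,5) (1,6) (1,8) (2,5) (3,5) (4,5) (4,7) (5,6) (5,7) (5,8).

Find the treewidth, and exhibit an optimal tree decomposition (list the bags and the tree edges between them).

The largest bag has 3 vertices, giving width 2; this decomposition certifies tw(G) ≤ 2. For the lower bound, the 3 vertices {1, 2, 5} are pairwise adjacent, and any tree decomposition puts a clique entirely inside one bag — forcing width ≥ 2. Combining the bounds, tw(G) = 2.

Treewidth 2.
One optimal decomposition is:
Bags: B1 = {1, 3, 5}  B2 = {1, 4, 5}  B3 = {1, 2, 5}  B4 = {4, 5, 7}  B5 = {1, 5, 6}  B6 = {1, 5, 8}
Tree: B1–B2, B1–B3, B2–B4, B3–B5, B2–B6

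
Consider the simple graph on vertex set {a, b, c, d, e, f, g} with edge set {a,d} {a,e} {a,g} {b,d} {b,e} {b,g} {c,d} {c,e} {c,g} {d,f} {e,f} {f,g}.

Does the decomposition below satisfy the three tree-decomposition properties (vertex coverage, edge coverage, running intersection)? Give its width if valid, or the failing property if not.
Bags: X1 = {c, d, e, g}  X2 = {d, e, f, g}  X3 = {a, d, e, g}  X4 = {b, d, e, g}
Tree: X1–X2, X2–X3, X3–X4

Checking the three conditions: (i) the bags cover all of {a, b, c, d, e, f, g}; (ii) for each edge, some bag contains both endpoints; (iii) the bags containing any fixed vertex form a subtree. All hold, so the decomposition is valid with width 4 − 1 = 3.

Yes; width 3.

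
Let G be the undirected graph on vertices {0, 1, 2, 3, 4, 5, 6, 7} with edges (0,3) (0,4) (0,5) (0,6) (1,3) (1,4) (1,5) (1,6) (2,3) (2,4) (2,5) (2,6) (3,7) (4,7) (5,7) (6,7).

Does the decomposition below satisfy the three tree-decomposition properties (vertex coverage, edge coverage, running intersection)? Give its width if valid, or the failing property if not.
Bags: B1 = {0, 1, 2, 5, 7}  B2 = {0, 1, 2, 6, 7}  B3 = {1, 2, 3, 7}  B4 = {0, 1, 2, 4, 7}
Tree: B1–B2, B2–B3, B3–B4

No — edge (0,3) lies in no bag.

A tree decomposition must satisfy three properties: every vertex lies in some bag; for every edge, both endpoints lie together in some bag; and for every vertex, the bags containing it form a connected subtree. Here edge (0,3) lies in no bag, so the decomposition is invalid.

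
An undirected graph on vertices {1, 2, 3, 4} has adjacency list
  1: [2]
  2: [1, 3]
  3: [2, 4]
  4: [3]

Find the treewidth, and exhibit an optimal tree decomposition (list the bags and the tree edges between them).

Treewidth 1.
One optimal decomposition is:
Bags: B1 = {3, 4}  B2 = {2, 3}  B3 = {1, 2}
Tree: B1–B2, B2–B3

Each bag holds 2 vertices, so the decomposition has width 1, which upper-bounds the treewidth. Since G has at least one edge (e.g. 3–4), it is not an edgeless graph, so tw(G) ≥ 1. Therefore the treewidth is 1.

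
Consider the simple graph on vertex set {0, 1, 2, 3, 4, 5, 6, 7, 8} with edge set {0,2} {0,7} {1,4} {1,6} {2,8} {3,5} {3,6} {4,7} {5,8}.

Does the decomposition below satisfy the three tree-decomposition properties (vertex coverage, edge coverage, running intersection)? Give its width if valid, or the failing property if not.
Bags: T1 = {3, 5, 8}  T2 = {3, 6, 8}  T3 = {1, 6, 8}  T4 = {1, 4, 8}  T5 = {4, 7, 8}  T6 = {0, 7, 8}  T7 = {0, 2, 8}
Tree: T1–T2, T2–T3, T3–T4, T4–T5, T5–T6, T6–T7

Vertex coverage: the bags together contain {0, 1, 2, 3, 4, 5, 6, 7, 8}, the full vertex set. Edge coverage: each edge of G has both endpoints in at least one bag. Running intersection: for every vertex, the bags containing it form a connected subtree. All three properties hold, so this is a valid tree decomposition of width max|bag| − 1 = 2, and hence tw(G) ≤ 2.

Yes; width 2.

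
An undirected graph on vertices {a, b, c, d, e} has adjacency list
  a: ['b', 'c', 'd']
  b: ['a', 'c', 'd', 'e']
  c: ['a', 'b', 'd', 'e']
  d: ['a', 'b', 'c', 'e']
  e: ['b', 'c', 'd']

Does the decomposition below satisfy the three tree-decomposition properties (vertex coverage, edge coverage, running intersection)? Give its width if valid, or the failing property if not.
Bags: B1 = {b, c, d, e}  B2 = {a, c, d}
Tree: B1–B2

No — edge (b,a) lies in no bag.

A tree decomposition must satisfy three properties: every vertex lies in some bag; for every edge, both endpoints lie together in some bag; and for every vertex, the bags containing it form a connected subtree. Here edge (b,a) lies in no bag, so the decomposition is invalid.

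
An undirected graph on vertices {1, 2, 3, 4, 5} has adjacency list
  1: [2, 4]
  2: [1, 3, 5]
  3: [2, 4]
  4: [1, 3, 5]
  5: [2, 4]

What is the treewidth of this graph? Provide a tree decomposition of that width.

Treewidth 2.
One optimal decomposition is:
Bags: B1 = {1, 2, 4}  B2 = {2, 4, 5}  B3 = {2, 3, 4}
Tree: B1–B2, B2–B3

Each bag holds 3 vertices, so the decomposition has width 2, which upper-bounds the treewidth. The edges 4–1–2–5–4 form a cycle, so G is not a tree and its treewidth is at least 2. Hence tw(G) = 2 exactly.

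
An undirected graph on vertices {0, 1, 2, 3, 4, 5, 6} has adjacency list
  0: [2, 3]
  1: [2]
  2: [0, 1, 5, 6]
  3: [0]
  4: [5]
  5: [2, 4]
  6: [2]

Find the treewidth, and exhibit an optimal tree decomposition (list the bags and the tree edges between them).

The largest bag has 2 vertices, giving width 1; this decomposition certifies tw(G) ≤ 1. G has an edge, so its treewidth is at least 1. Therefore the treewidth is 1.

Treewidth 1.
One such decomposition:
Bags: B1 = {0, 2}  B2 = {1, 2}  B3 = {0, 3}  B4 = {2, 5}  B5 = {4, 5}  B6 = {2, 6}
Tree: B1–B2, B1–B3, B1–B4, B4–B5, B1–B6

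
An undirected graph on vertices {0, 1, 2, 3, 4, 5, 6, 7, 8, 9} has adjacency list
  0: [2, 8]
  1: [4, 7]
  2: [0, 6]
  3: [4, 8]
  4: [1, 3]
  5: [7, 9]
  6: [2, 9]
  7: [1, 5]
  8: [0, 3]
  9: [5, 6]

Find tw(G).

A width-2 tree decomposition is:
Bags: B1 = {1, 5, 7}  B2 = {1, 5, 9}  B3 = {1, 6, 9}  B4 = {1, 2, 6}  B5 = {0, 1, 2}  B6 = {0, 1, 8}  B7 = {1, 3, 8}  B8 = {1, 3, 4}
Tree: B1–B2, B2–B3, B3–B4, B4–B5, B5–B6, B6–B7, B7–B8
The largest bag has 3 vertices, giving width 2; this decomposition certifies tw(G) ≤ 2. The edges 1–7–5–9–6–2–0–8–3–4–1 form a cycle, so G is not a tree and its treewidth is at least 2. Therefore the treewidth is 2.

2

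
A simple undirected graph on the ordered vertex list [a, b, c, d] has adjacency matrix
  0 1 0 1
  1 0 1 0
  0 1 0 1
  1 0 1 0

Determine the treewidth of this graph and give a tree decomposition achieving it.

Treewidth 2.
Bags: B1 = {a, c, d}  B2 = {a, b, c}
Tree: B1–B2

Each bag holds 3 vertices, so the decomposition has width 2, which upper-bounds the treewidth. Since c–d–a–b–c is a cycle in G, G is not acyclic. Forests are exactly the graphs of treewidth ≤ 1, so tw(G) ≥ 2. Therefore the treewidth is 2.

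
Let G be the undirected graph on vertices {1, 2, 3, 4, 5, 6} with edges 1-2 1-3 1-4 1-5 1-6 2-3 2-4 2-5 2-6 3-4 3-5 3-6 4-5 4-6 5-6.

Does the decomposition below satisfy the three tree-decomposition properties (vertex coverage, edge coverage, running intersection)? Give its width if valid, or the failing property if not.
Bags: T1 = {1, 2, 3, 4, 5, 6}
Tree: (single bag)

Yes; width 5.

Checking the three conditions: (i) the bags cover all of {1, 2, 3, 4, 5, 6}; (ii) for each edge, some bag contains both endpoints; (iii) the bags containing any fixed vertex form a subtree. All hold, so the decomposition is valid with width 6 − 1 = 5.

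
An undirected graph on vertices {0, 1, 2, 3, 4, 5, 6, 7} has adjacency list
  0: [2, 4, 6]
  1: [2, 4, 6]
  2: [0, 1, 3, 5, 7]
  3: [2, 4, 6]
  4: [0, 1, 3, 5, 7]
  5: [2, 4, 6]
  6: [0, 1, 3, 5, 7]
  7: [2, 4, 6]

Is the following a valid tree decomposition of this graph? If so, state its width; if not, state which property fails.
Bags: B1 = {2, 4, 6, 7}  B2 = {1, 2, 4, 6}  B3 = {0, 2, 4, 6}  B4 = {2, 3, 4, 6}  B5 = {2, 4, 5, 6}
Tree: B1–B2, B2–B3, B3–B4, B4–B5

Every vertex of G appears in some bag (union = {0, 1, 2, 3, 4, 5, 6, 7}); every edge is covered by a bag; and for each vertex v the set of bags containing v is connected in the bag tree. The decomposition is therefore valid. The largest bag has 4 vertices, so the width is 3.

Yes; width 3.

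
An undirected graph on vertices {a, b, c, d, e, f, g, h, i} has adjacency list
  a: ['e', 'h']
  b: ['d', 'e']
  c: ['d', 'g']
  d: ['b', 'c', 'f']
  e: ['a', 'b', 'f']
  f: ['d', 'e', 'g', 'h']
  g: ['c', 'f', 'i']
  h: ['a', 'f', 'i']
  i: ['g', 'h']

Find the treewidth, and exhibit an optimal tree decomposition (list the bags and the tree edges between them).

Treewidth 3.
One optimal decomposition is:
Bags: B1 = {a, e, h, i}  B2 = {e, f, h, i}  B3 = {e, f, g, i}  B4 = {b, e, f, g}  B5 = {b, d, f, g}  B6 = {b, c, d, g}
Tree: B1–B2, B2–B3, B3–B4, B4–B5, B5–B6

Each bag holds 4 vertices, so the decomposition has width 3, which upper-bounds the treewidth. For the lower bound: the 4 vertex sets {a,h,i}, {e}, {f}, {b,c,d,g} are disjoint, each induces a connected subgraph, and every pair is joined by at least one edge of G. Contracting each set to a single vertex therefore yields K_{4} as a minor, and since treewidth is minor-monotone, tw(G) ≥ tw(K_{4}) = 3. Hence tw(G) = 3 exactly.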